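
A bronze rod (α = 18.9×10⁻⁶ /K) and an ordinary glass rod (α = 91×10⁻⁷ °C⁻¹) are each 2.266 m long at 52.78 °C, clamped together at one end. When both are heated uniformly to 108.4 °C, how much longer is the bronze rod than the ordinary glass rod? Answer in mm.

ΔT = 55.62 K
bronze: ΔL = 18.9×10⁻⁶ × 2.266 m × 55.62 = 2.3821×10⁻³ m = 2.3821 mm
ordinary glass: ΔL = 91×10⁻⁷ × 2.266 m × 55.62 = 1.1469×10⁻³ m = 1.1469 mm
difference = 2.3821 − 1.1469 = 1.2352 mm

1.24 mm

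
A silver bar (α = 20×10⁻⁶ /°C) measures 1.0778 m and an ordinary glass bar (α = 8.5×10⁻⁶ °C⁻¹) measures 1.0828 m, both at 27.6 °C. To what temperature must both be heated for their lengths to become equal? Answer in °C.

Equal length when α₁L₁ΔT − α₂L₂ΔT = L₂ − L₁ = 5.00×10⁻³ m
α₁L₁ = 2.1556×10⁻⁵, α₂L₂ = 9.2038×10⁻⁶ → Δ(αL) = 1.23522×10⁻⁵ m/K
ΔT = 5.00×10⁻³ / 1.23522×10⁻⁵ = 404.786 K, so T = 27.6 + 404.786 = 432.386 °C

T = 432.4 °C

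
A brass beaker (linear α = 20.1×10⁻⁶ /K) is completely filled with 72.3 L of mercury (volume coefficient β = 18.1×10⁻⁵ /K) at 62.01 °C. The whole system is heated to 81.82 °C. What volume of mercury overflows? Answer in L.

0.173 L

The beaker also expands: β_container ≈ 3α = 6.03×10⁻⁵ /K
Net overflow = V₀(β_liq − 3α_cont)ΔT
β − 3α = 1.81×10⁻⁴ − 6.03×10⁻⁵ = 1.207×10⁻⁴ /K; ΔT = 19.81 K
ΔV = 72.3 × 1.207×10⁻⁴ × 19.81 = 0.173 L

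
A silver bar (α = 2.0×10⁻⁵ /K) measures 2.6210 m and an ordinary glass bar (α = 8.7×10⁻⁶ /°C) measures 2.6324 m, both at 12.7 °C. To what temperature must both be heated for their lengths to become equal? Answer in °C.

Equal length when α₁L₁ΔT − α₂L₂ΔT = L₂ − L₁ = 1.14×10⁻² m
α₁L₁ = 5.242×10⁻⁵, α₂L₂ = 2.290188×10⁻⁵ → Δ(αL) = 2.951812×10⁻⁵ m/K
ΔT = 1.14×10⁻² / 2.951812×10⁻⁵ = 386.203 K, so T = 12.7 + 386.203 = 398.903 °C

T = 398.9 °C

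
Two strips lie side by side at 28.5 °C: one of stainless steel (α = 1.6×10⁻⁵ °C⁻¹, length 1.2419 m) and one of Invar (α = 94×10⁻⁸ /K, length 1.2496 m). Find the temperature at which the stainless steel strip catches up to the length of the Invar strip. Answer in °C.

T = 440.4 °C

Equal length when α₁L₁ΔT − α₂L₂ΔT = L₂ − L₁ = 7.70×10⁻³ m
α₁L₁ = 1.98704×10⁻⁵, α₂L₂ = 1.174624×10⁻⁶ → Δ(αL) = 1.8695776×10⁻⁵ m/K
ΔT = 7.70×10⁻³ / 1.8695776×10⁻⁵ = 411.858 K, so T = 28.5 + 411.858 = 440.358 °C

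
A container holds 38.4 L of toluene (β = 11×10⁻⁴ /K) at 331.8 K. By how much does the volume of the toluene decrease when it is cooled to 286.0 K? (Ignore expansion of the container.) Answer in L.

ΔV = 1.93 L

|ΔT| = |286.0 − 331.8| = 45.8 K
ΔV = βV₀ΔT = (11×10⁻⁴)(38.4)(45.8) = 1.93 L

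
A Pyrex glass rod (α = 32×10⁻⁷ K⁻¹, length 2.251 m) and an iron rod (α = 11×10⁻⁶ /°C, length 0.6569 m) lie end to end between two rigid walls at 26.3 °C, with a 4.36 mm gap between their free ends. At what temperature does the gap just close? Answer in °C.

α₁L₁ = 7.2032×10⁻⁶ m/K, α₂L₂ = 7.2259×10⁻⁶ m/K → total 1.44291×10⁻⁵ m/K
ΔT = g/(α₁L₁+α₂L₂) = 4.36×10⁻³ / 1.44291×10⁻⁵ = 302.17 K
T = 26.3 + 302.17 = 328.47 °C

T = 328 °C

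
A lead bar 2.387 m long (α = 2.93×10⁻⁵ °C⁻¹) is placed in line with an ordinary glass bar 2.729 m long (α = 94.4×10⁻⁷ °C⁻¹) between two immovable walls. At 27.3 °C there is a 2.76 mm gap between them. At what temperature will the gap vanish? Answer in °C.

T = 56.1 °C

α₁L₁ = 6.99391×10⁻⁵ m/K, α₂L₂ = 2.576176×10⁻⁵ m/K → total 9.570086×10⁻⁵ m/K
ΔT = g/(α₁L₁+α₂L₂) = 2.76×10⁻³ / 9.570086×10⁻⁵ = 28.840 K
T = 27.3 + 28.840 = 56.140 °C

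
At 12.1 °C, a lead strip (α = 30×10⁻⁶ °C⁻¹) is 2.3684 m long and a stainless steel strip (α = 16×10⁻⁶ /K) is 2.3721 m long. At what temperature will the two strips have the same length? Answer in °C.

L₁(1 + α₁ΔT) = L₂(1 + α₂ΔT) ⇒ ΔT = (L₂ − L₁)/(α₁L₁ − α₂L₂)
L₂ − L₁ = 2.3721 − 2.3684 = 3.70×10⁻³ m
α₁L₁ − α₂L₂ = 30×10⁻⁶×2.3684 − 16×10⁻⁶×2.3721 = 3.30984×10⁻⁵ m/K
ΔT = 3.70×10⁻³ / 3.30984×10⁻⁵ = 111.788 K
T = 12.1 + 111.788 = 123.888 °C

T = 123.9 °C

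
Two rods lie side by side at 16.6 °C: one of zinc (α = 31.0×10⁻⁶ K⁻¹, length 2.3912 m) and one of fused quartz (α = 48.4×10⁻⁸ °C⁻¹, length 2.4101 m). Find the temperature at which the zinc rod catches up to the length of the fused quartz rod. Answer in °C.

T = 275.6 °C

L₁(1 + α₁ΔT) = L₂(1 + α₂ΔT) ⇒ ΔT = (L₂ − L₁)/(α₁L₁ − α₂L₂)
L₂ − L₁ = 2.4101 − 2.3912 = 1.89×10⁻² m
α₁L₁ − α₂L₂ = 31.0×10⁻⁶×2.3912 − 48.4×10⁻⁸×2.4101 = 7.29607116×10⁻⁵ m/K
ΔT = 1.89×10⁻² / 7.29607116×10⁻⁵ = 259.044 K
T = 16.6 + 259.044 = 275.644 °C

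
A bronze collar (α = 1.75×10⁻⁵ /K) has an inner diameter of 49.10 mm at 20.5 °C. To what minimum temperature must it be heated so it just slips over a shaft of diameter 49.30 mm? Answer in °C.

Required Δd = 49.30 − 49.10 = 0.20 mm
Δd = αd₀ΔT ⇒ ΔT = Δd/(αd₀) = 0.20 / (1.75×10⁻⁵ × 49.10) = 232.76 K
T_min = 20.5 + 232.76 = 253.26 °C

T = 253 °C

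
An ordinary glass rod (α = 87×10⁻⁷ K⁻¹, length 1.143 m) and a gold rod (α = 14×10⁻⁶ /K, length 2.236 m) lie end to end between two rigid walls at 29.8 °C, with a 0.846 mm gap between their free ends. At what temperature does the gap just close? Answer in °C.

Gap closes when ΔL₁ + ΔL₂ = 0.846 mm = 8.46×10⁻⁴ m
(α₁L₁ + α₂L₂)ΔT = g
α₁L₁ + α₂L₂ = 87×10⁻⁷×1.143 + 14×10⁻⁶×2.236 = 4.12481×10⁻⁵ m/K
ΔT = 8.46×10⁻⁴ / 4.12481×10⁻⁵ = 20.510 K
T = 29.8 + 20.510 = 50.310 °C

T = 50.3 °C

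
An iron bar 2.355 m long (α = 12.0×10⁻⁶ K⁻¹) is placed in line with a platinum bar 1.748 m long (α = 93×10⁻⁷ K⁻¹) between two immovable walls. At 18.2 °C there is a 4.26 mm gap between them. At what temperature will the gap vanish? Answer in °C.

Gap closes when ΔL₁ + ΔL₂ = 4.26 mm = 4.26×10⁻³ m
(α₁L₁ + α₂L₂)ΔT = g
α₁L₁ + α₂L₂ = 12.0×10⁻⁶×2.355 + 93×10⁻⁷×1.748 = 4.45164×10⁻⁵ m/K
ΔT = 4.26×10⁻³ / 4.45164×10⁻⁵ = 95.70 K
T = 18.2 + 95.70 = 113.90 °C

T = 114 °C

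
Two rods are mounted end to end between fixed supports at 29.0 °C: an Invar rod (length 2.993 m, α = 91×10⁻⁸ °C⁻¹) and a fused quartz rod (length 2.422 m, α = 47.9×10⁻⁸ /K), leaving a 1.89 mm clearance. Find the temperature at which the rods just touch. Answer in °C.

α₁L₁ = 2.72363×10⁻⁶ m/K, α₂L₂ = 1.160138×10⁻⁶ m/K → total 3.883768×10⁻⁶ m/K
ΔT = g/(α₁L₁+α₂L₂) = 1.89×10⁻³ / 3.883768×10⁻⁶ = 486.64 K
T = 29.0 + 486.64 = 515.64 °C

T = 516 °C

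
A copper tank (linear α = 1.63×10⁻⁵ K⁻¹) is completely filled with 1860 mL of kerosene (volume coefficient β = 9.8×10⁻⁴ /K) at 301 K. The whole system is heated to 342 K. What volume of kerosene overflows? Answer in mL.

71.0 mL

The tank also expands: β_container ≈ 3α = 4.89×10⁻⁵ /K
Net overflow = V₀(β_liq − 3α_cont)ΔT
β − 3α = 9.80×10⁻⁴ − 4.89×10⁻⁵ = 9.311×10⁻⁴ /K; ΔT = 41 K
ΔV = 1860 × 9.311×10⁻⁴ × 41 = 71.0 mL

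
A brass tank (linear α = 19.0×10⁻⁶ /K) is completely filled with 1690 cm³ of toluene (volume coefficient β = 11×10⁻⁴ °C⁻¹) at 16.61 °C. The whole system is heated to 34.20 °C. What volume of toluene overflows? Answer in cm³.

The tank also expands: β_container ≈ 3α = 5.7×10⁻⁵ /K
Net overflow = V₀(β_liq − 3α_cont)ΔT
β − 3α = 1.10×10⁻³ − 5.7×10⁻⁵ = 1.043×10⁻³ /K; ΔT = 17.59 K
ΔV = 1690 × 1.043×10⁻³ × 17.59 = 31.0 cm³

31.0 cm³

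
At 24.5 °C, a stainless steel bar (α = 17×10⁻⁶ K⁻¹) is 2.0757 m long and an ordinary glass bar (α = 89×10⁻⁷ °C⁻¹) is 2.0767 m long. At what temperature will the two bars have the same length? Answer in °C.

Equal length when α₁L₁ΔT − α₂L₂ΔT = L₂ − L₁ = 1.00×10⁻³ m
α₁L₁ = 3.52869×10⁻⁵, α₂L₂ = 1.848263×10⁻⁵ → Δ(αL) = 1.680427×10⁻⁵ m/K
ΔT = 1.00×10⁻³ / 1.680427×10⁻⁵ = 59.5087 K, so T = 24.5 + 59.5087 = 84.0087 °C

T = 84.01 °C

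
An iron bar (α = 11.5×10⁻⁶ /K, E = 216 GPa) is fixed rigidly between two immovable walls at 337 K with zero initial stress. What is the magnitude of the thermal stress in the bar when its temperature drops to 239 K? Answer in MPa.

Fully constrained: the free strain ε = αΔT is blocked, so σ = Eε = EαΔT.
|ΔT| = 98 K
σ = 216×10⁹ × 11.5×10⁻⁶ × 98 = 2.43×10⁸ Pa

σ = 243 MPa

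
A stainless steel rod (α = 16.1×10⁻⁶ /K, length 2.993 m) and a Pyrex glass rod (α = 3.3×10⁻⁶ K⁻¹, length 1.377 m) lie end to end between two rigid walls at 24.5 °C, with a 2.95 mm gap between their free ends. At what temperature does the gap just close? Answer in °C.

T = 80.4 °C

α₁L₁ = 4.81873×10⁻⁵ m/K, α₂L₂ = 4.5441×10⁻⁶ m/K → total 5.27314×10⁻⁵ m/K
ΔT = g/(α₁L₁+α₂L₂) = 2.95×10⁻³ / 5.27314×10⁻⁵ = 55.944 K
T = 24.5 + 55.944 = 80.444 °C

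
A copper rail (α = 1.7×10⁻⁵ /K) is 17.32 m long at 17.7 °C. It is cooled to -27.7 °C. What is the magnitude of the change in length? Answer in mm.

|ΔT| = |-27.7 − 17.7| = 45.4 K
ΔL = αL₀ΔT = (1.7×10⁻⁵)(17.32)(45.4) = 1.34×10⁻² m

ΔL = 13.4 mm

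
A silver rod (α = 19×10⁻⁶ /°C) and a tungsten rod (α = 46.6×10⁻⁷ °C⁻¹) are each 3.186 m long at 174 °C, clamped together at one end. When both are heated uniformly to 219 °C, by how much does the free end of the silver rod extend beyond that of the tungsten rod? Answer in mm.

ΔT = 45 K
silver: ΔL = 19×10⁻⁶ × 3.186 m × 45 = 2.7240×10⁻³ m = 2.7240 mm
tungsten: ΔL = 46.6×10⁻⁷ × 3.186 m × 45 = 6.6810×10⁻⁴ m = 0.66810 mm
difference = 2.7240 − 0.66810 = 2.0559 mm

2.06 mm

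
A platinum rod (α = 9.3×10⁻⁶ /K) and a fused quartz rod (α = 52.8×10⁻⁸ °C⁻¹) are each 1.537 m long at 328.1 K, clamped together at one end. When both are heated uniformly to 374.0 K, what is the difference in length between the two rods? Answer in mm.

0.619 mm

ΔT = 45.9 K
platinum: ΔL = 9.3×10⁻⁶ × 1.537 m × 45.9 = 6.5610×10⁻⁴ m = 0.65610 mm
fused quartz: ΔL = 52.8×10⁻⁸ × 1.537 m × 45.9 = 3.7250×10⁻⁵ m = 0.037250 mm
difference = 0.65610 − 0.037250 = 0.61885 mm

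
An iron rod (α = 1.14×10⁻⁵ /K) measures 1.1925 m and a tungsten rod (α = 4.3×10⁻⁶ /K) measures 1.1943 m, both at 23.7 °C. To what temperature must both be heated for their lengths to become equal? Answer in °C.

L₁(1 + α₁ΔT) = L₂(1 + α₂ΔT) ⇒ ΔT = (L₂ − L₁)/(α₁L₁ − α₂L₂)
L₂ − L₁ = 1.1943 − 1.1925 = 1.80×10⁻³ m
α₁L₁ − α₂L₂ = 1.14×10⁻⁵×1.1925 − 4.3×10⁻⁶×1.1943 = 8.45901×10⁻⁶ m/K
ΔT = 1.80×10⁻³ / 8.45901×10⁻⁶ = 212.791 K
T = 23.7 + 212.791 = 236.491 °C

T = 236.5 °C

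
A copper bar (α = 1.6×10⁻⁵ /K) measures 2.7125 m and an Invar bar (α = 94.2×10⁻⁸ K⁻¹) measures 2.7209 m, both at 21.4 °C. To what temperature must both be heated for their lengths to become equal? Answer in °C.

T = 227.1 °C

L₁(1 + α₁ΔT) = L₂(1 + α₂ΔT) ⇒ ΔT = (L₂ − L₁)/(α₁L₁ − α₂L₂)
L₂ − L₁ = 2.7209 − 2.7125 = 8.40×10⁻³ m
α₁L₁ − α₂L₂ = 1.6×10⁻⁵×2.7125 − 94.2×10⁻⁸×2.7209 = 4.08369122×10⁻⁵ m/K
ΔT = 8.40×10⁻³ / 4.08369122×10⁻⁵ = 205.696 K
T = 21.4 + 205.696 = 227.096 °C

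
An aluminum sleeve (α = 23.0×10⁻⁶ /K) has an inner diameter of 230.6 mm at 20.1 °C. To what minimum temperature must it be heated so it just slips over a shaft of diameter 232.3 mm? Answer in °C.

T = 341 °C

Required Δd = 232.3 − 230.6 = 1.7 mm
Δd = αd₀ΔT ⇒ ΔT = Δd/(αd₀) = 1.7 / (23.0×10⁻⁶ × 230.6) = 320.52 K
T_min = 20.1 + 320.52 = 340.62 °C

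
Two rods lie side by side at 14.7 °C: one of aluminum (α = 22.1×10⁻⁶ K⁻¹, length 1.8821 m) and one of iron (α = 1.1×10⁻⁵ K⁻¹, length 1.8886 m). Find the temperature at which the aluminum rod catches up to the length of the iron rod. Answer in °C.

L₁(1 + α₁ΔT) = L₂(1 + α₂ΔT) ⇒ ΔT = (L₂ − L₁)/(α₁L₁ − α₂L₂)
L₂ − L₁ = 1.8886 − 1.8821 = 6.50×10⁻³ m
α₁L₁ − α₂L₂ = 22.1×10⁻⁶×1.8821 − 1.1×10⁻⁵×1.8886 = 2.081981×10⁻⁵ m/K
ΔT = 6.50×10⁻³ / 2.081981×10⁻⁵ = 312.203 K
T = 14.7 + 312.203 = 326.903 °C

T = 326.9 °C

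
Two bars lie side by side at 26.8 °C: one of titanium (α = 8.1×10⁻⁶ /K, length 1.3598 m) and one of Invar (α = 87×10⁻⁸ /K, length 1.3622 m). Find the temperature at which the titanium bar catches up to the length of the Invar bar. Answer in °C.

L₁(1 + α₁ΔT) = L₂(1 + α₂ΔT) ⇒ ΔT = (L₂ − L₁)/(α₁L₁ − α₂L₂)
L₂ − L₁ = 1.3622 − 1.3598 = 2.40×10⁻³ m
α₁L₁ − α₂L₂ = 8.1×10⁻⁶×1.3598 − 87×10⁻⁸×1.3622 = 9.829266×10⁻⁶ m/K
ΔT = 2.40×10⁻³ / 9.829266×10⁻⁶ = 244.169 K
T = 26.8 + 244.169 = 270.969 °C

T = 271.0 °C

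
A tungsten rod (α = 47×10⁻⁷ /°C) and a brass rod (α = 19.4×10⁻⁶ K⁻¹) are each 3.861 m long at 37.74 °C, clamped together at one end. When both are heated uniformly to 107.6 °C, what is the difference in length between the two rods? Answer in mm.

3.97 mm

ΔT = 69.86 K
tungsten: ΔL = 47×10⁻⁷ × 3.861 m × 69.86 = 1.2677×10⁻³ m = 1.2677 mm
brass: ΔL = 19.4×10⁻⁶ × 3.861 m × 69.86 = 5.2328×10⁻³ m = 5.2328 mm
difference = 5.2328 − 1.2677 = 3.9651 mm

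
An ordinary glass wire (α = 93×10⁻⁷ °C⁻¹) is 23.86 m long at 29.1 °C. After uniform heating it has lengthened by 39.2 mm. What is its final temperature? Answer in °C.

T = 206 °C

ΔL = αL₀ΔT ⇒ ΔT = ΔL / (αL₀)
ΔT = 39.2×10⁻³ m / (93×10⁻⁷ × 23.86 m) = 176.66 K
T = 29.1 + 176.66 = 205.76 °C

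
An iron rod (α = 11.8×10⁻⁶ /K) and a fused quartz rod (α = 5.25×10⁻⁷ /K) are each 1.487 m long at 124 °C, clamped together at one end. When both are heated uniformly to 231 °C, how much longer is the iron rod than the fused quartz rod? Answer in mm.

ΔT = 107 K
iron: ΔL = 11.8×10⁻⁶ × 1.487 m × 107 = 1.8775×10⁻³ m = 1.8775 mm
fused quartz: ΔL = 5.25×10⁻⁷ × 1.487 m × 107 = 8.3532×10⁻⁵ m = 0.083532 mm
difference = 1.8775 − 0.083532 = 1.793968 mm

1.79 mm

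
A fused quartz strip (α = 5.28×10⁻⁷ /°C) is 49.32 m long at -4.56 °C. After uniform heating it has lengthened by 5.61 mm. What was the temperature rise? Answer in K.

ΔL = αL₀ΔT ⇒ ΔT = ΔL / (αL₀)
ΔT = 5.61×10⁻³ m / (5.28×10⁻⁷ × 49.32 m) = 215.43 K

ΔT = 215 K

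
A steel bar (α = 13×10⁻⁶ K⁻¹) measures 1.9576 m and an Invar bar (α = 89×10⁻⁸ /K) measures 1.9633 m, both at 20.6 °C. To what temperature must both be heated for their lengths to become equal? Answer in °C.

L₁(1 + α₁ΔT) = L₂(1 + α₂ΔT) ⇒ ΔT = (L₂ − L₁)/(α₁L₁ − α₂L₂)
L₂ − L₁ = 1.9633 − 1.9576 = 5.70×10⁻³ m
α₁L₁ − α₂L₂ = 13×10⁻⁶×1.9576 − 89×10⁻⁸×1.9633 = 2.3701463×10⁻⁵ m/K
ΔT = 5.70×10⁻³ / 2.3701463×10⁻⁵ = 240.491 K
T = 20.6 + 240.491 = 261.091 °C

T = 261.1 °C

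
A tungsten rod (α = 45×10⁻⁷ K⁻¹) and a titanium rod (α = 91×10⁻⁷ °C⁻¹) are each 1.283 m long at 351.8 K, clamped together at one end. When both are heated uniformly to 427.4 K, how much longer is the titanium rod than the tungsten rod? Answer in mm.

ΔT = 75.6 K
tungsten: ΔL = 45×10⁻⁷ × 1.283 m × 75.6 = 4.3648×10⁻⁴ m = 0.43648 mm
titanium: ΔL = 91×10⁻⁷ × 1.283 m × 75.6 = 8.8265×10⁻⁴ m = 0.88265 mm
difference = 0.88265 − 0.43648 = 0.44617 mm

0.446 mm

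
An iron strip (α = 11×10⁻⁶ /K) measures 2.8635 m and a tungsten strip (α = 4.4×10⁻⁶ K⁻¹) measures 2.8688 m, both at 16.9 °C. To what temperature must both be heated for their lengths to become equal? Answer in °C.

Equal length when α₁L₁ΔT − α₂L₂ΔT = L₂ − L₁ = 5.30×10⁻³ m
α₁L₁ = 3.14985×10⁻⁵, α₂L₂ = 1.262272×10⁻⁵ → Δ(αL) = 1.887578×10⁻⁵ m/K
ΔT = 5.30×10⁻³ / 1.887578×10⁻⁵ = 280.783 K, so T = 16.9 + 280.783 = 297.683 °C

T = 297.7 °C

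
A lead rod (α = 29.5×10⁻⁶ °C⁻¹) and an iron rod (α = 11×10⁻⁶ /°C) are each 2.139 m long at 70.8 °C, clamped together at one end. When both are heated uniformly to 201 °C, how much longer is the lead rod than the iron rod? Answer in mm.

ΔT = 130.2 K
lead: ΔL = 29.5×10⁻⁶ × 2.139 m × 130.2 = 8.2157×10⁻³ m = 8.2157 mm
iron: ΔL = 11×10⁻⁶ × 2.139 m × 130.2 = 3.0635×10⁻³ m = 3.0635 mm
difference = 8.2157 − 3.0635 = 5.1522 mm

5.15 mm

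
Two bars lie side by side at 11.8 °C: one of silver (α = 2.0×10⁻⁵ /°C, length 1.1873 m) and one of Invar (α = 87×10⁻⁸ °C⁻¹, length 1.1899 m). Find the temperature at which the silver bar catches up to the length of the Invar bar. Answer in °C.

L₁(1 + α₁ΔT) = L₂(1 + α₂ΔT) ⇒ ΔT = (L₂ − L₁)/(α₁L₁ − α₂L₂)
L₂ − L₁ = 1.1899 − 1.1873 = 2.60×10⁻³ m
α₁L₁ − α₂L₂ = 2.0×10⁻⁵×1.1873 − 87×10⁻⁸×1.1899 = 2.2710787×10⁻⁵ m/K
ΔT = 2.60×10⁻³ / 2.2710787×10⁻⁵ = 114.483 K
T = 11.8 + 114.483 = 126.283 °C

T = 126.3 °C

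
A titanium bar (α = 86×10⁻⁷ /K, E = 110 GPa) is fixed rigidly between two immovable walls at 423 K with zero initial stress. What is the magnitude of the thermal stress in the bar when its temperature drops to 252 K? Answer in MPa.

Fully constrained: the free strain ε = αΔT is blocked, so σ = Eε = EαΔT.
|ΔT| = 171 K
σ = 110×10⁹ × 86×10⁻⁷ × 171 = 1.62×10⁸ Pa

σ = 162 MPa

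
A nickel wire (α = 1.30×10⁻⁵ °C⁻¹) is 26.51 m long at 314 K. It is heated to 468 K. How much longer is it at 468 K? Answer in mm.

ΔL = 53.1 mm

|ΔT| = |468 − 314| = 154 K
ΔL = αL₀ΔT = (1.30×10⁻⁵)(26.51)(154) = 5.31×10⁻² m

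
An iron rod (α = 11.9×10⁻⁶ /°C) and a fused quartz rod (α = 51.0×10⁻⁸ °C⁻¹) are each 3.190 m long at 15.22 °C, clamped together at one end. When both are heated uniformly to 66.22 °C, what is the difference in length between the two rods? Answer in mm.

1.85 mm

ΔT = 51.00 K
iron: ΔL = 11.9×10⁻⁶ × 3.190 m × 51.00 = 1.9360×10⁻³ m = 1.9360 mm
fused quartz: ΔL = 51.0×10⁻⁸ × 3.190 m × 51.00 = 8.2972×10⁻⁵ m = 0.082972 mm
difference = 1.9360 − 0.082972 = 1.853028 mm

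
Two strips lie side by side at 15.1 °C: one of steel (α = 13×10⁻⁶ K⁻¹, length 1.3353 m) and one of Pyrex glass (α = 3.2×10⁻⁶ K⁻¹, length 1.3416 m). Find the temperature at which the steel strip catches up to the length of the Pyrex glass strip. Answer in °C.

Equal length when α₁L₁ΔT − α₂L₂ΔT = L₂ − L₁ = 6.30×10⁻³ m
α₁L₁ = 1.73589×10⁻⁵, α₂L₂ = 4.29312×10⁻⁶ → Δ(αL) = 1.306578×10⁻⁵ m/K
ΔT = 6.30×10⁻³ / 1.306578×10⁻⁵ = 482.176 K, so T = 15.1 + 482.176 = 497.276 °C

T = 497.3 °C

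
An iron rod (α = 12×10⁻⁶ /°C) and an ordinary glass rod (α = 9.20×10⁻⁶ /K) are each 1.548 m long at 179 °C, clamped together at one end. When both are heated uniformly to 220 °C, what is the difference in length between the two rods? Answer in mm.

ΔT = 41 K
iron: ΔL = 12×10⁻⁶ × 1.548 m × 41 = 7.6162×10⁻⁴ m = 0.76162 mm
ordinary glass: ΔL = 9.20×10⁻⁶ × 1.548 m × 41 = 5.8391×10⁻⁴ m = 0.58391 mm
difference = 0.76162 − 0.58391 = 0.17771 mm

0.178 mm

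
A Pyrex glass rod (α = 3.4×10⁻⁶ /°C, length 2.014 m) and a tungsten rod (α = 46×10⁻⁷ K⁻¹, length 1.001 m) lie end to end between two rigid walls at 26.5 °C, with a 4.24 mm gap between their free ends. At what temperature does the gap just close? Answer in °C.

T = 397 °C

α₁L₁ = 6.8476×10⁻⁶ m/K, α₂L₂ = 4.6046×10⁻⁶ m/K → total 1.14522×10⁻⁵ m/K
ΔT = g/(α₁L₁+α₂L₂) = 4.24×10⁻³ / 1.14522×10⁻⁵ = 370.23 K
T = 26.5 + 370.23 = 396.73 °C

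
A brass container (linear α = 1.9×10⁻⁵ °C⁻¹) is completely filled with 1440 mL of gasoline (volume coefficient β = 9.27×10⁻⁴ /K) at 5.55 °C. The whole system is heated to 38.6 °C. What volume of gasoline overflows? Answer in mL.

The container also expands: β_container ≈ 3α = 5.7×10⁻⁵ /K
Net overflow = V₀(β_liq − 3α_cont)ΔT
β − 3α = 9.27×10⁻⁴ − 5.7×10⁻⁵ = 8.70×10⁻⁴ /K; ΔT = 33.05 K
ΔV = 1440 × 8.70×10⁻⁴ × 33.05 = 41.4 mL

41.4 mL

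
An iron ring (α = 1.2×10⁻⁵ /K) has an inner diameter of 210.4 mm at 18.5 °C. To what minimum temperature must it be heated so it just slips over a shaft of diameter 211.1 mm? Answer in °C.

Required Δd = 211.1 − 210.4 = 0.7 mm
Δd = αd₀ΔT ⇒ ΔT = Δd/(αd₀) = 0.7 / (1.2×10⁻⁵ × 210.4) = 277.25 K
T_min = 18.5 + 277.25 = 295.75 °C

T = 296 °C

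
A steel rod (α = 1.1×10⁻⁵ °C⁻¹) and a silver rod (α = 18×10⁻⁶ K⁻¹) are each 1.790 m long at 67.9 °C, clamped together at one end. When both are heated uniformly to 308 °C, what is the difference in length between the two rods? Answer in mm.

3.01 mm

ΔT = 240.1 K
steel: ΔL = 1.1×10⁻⁵ × 1.790 m × 240.1 = 4.7276×10⁻³ m = 4.7276 mm
silver: ΔL = 18×10⁻⁶ × 1.790 m × 240.1 = 7.7360×10⁻³ m = 7.7360 mm
difference = 7.7360 − 4.7276 = 3.0084 mm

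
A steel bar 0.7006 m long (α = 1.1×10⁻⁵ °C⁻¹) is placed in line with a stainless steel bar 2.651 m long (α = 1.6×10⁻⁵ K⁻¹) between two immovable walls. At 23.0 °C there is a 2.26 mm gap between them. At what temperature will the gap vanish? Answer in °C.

T = 68.1 °C

α₁L₁ = 7.7066×10⁻⁶ m/K, α₂L₂ = 4.2416×10⁻⁵ m/K → total 5.01226×10⁻⁵ m/K
ΔT = g/(α₁L₁+α₂L₂) = 2.26×10⁻³ / 5.01226×10⁻⁵ = 45.089 K
T = 23.0 + 45.089 = 68.089 °C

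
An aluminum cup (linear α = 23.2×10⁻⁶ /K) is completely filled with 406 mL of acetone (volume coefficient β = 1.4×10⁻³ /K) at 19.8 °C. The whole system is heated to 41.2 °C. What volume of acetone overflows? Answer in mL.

The cup also expands: β_container ≈ 3α = 6.96×10⁻⁵ /K
Net overflow = V₀(β_liq − 3α_cont)ΔT
β − 3α = 1.40×10⁻³ − 6.96×10⁻⁵ = 1.3304×10⁻³ /K; ΔT = 21.4 K
ΔV = 406 × 1.3304×10⁻³ × 21.4 = 11.6 mL

11.6 mL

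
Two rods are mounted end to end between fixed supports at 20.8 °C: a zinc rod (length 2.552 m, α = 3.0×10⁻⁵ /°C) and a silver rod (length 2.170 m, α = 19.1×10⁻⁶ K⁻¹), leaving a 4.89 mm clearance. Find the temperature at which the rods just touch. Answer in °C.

Gap closes when ΔL₁ + ΔL₂ = 4.89 mm = 4.89×10⁻³ m
(α₁L₁ + α₂L₂)ΔT = g
α₁L₁ + α₂L₂ = 3.0×10⁻⁵×2.552 + 19.1×10⁻⁶×2.170 = 1.18007×10⁻⁴ m/K
ΔT = 4.89×10⁻³ / 1.18007×10⁻⁴ = 41.438 K
T = 20.8 + 41.438 = 62.238 °C

T = 62.2 °C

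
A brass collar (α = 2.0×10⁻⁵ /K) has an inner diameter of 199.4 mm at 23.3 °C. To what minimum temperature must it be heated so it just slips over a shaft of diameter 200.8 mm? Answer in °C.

T = 374 °C

Required Δd = 200.8 − 199.4 = 1.4 mm
Δd = αd₀ΔT ⇒ ΔT = Δd/(αd₀) = 1.4 / (2.0×10⁻⁵ × 199.4) = 351.05 K
T_min = 23.3 + 351.05 = 374.35 °C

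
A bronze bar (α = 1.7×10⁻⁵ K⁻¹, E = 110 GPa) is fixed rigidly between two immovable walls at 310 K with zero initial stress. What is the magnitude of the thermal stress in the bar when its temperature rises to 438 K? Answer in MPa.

Fully constrained: the free strain ε = αΔT is blocked, so σ = Eε = EαΔT.
|ΔT| = 128 K
σ = 110×10⁹ × 1.7×10⁻⁵ × 128 = 2.39×10⁸ Pa

σ = 239 MPa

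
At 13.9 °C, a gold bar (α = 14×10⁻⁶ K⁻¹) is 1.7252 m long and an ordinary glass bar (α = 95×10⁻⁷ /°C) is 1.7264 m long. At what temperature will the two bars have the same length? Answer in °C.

L₁(1 + α₁ΔT) = L₂(1 + α₂ΔT) ⇒ ΔT = (L₂ − L₁)/(α₁L₁ − α₂L₂)
L₂ − L₁ = 1.7264 − 1.7252 = 1.20×10⁻³ m
α₁L₁ − α₂L₂ = 14×10⁻⁶×1.7252 − 95×10⁻⁷×1.7264 = 7.752×10⁻⁶ m/K
ΔT = 1.20×10⁻³ / 7.752×10⁻⁶ = 154.799 K
T = 13.9 + 154.799 = 168.699 °C

T = 168.7 °C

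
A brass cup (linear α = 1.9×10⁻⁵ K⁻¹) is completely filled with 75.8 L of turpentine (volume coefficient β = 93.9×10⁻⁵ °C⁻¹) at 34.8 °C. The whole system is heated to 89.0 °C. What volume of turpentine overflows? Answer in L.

The cup also expands: β_container ≈ 3α = 5.7×10⁻⁵ /K
Net overflow = V₀(β_liq − 3α_cont)ΔT
β − 3α = 9.39×10⁻⁴ − 5.7×10⁻⁵ = 8.82×10⁻⁴ /K; ΔT = 54.2 K
ΔV = 75.8 × 8.82×10⁻⁴ × 54.2 = 3.62 L

3.62 L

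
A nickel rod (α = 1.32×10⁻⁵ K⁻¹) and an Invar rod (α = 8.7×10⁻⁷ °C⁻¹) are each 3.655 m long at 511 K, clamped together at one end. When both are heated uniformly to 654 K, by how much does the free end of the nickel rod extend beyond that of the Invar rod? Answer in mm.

6.44 mm

ΔT = 143 K
nickel: ΔL = 1.32×10⁻⁵ × 3.655 m × 143 = 6.8992×10⁻³ m = 6.8992 mm
Invar: ΔL = 8.7×10⁻⁷ × 3.655 m × 143 = 4.5472×10⁻⁴ m = 0.45472 mm
difference = 6.8992 − 0.45472 = 6.44448 mm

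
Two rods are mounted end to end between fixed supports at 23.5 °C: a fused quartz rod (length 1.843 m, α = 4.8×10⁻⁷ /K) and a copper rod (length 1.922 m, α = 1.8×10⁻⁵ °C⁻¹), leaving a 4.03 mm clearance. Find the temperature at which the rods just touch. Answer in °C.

T = 137 °C

Gap closes when ΔL₁ + ΔL₂ = 4.03 mm = 4.03×10⁻³ m
(α₁L₁ + α₂L₂)ΔT = g
α₁L₁ + α₂L₂ = 4.8×10⁻⁷×1.843 + 1.8×10⁻⁵×1.922 = 3.548064×10⁻⁵ m/K
ΔT = 4.03×10⁻³ / 3.548064×10⁻⁵ = 113.58 K
T = 23.5 + 113.58 = 137.08 °C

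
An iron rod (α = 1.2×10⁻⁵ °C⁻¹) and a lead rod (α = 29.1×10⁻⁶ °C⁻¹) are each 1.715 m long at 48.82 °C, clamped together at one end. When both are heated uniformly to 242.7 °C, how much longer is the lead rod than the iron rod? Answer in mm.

ΔT = 193.88 K
iron: ΔL = 1.2×10⁻⁵ × 1.715 m × 193.88 = 3.9901×10⁻³ m = 3.9901 mm
lead: ΔL = 29.1×10⁻⁶ × 1.715 m × 193.88 = 9.6759×10⁻³ m = 9.6759 mm
difference = 9.6759 − 3.9901 = 5.6858 mm

5.69 mm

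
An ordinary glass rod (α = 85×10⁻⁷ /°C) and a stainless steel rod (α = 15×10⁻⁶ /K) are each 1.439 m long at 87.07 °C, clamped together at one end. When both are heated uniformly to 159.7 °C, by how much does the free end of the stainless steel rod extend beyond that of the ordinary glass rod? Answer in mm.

ΔT = 72.63 K
ordinary glass: ΔL = 85×10⁻⁷ × 1.439 m × 72.63 = 8.8837×10⁻⁴ m = 0.88837 mm
stainless steel: ΔL = 15×10⁻⁶ × 1.439 m × 72.63 = 1.5677×10⁻³ m = 1.5677 mm
difference = 1.5677 − 0.88837 = 0.67933 mm

0.679 mm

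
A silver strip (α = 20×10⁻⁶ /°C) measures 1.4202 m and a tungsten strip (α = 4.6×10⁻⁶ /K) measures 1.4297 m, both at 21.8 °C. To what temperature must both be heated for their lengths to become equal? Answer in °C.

L₁(1 + α₁ΔT) = L₂(1 + α₂ΔT) ⇒ ΔT = (L₂ − L₁)/(α₁L₁ − α₂L₂)
L₂ − L₁ = 1.4297 − 1.4202 = 9.50×10⁻³ m
α₁L₁ − α₂L₂ = 20×10⁻⁶×1.4202 − 4.6×10⁻⁶×1.4297 = 2.182738×10⁻⁵ m/K
ΔT = 9.50×10⁻³ / 2.182738×10⁻⁵ = 435.233 K
T = 21.8 + 435.233 = 457.033 °C

T = 457.0 °C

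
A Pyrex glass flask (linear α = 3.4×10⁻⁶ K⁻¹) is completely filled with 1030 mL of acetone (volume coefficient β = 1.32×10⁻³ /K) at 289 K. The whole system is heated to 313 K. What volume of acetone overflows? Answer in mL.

32.4 mL

The flask also expands: β_container ≈ 3α = 1.02×10⁻⁵ /K
Net overflow = V₀(β_liq − 3α_cont)ΔT
β − 3α = 1.32×10⁻³ − 1.02×10⁻⁵ = 1.3098×10⁻³ /K; ΔT = 24 K
ΔV = 1030 × 1.3098×10⁻³ × 24 = 32.4 mL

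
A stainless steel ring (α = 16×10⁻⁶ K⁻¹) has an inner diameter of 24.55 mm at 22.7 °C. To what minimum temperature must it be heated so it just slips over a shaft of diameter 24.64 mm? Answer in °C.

Required Δd = 24.64 − 24.55 = 0.09 mm
Δd = αd₀ΔT ⇒ ΔT = Δd/(αd₀) = 0.09 / (16×10⁻⁶ × 24.55) = 229.12 K
T_min = 22.7 + 229.12 = 251.82 °C

T = 252 °C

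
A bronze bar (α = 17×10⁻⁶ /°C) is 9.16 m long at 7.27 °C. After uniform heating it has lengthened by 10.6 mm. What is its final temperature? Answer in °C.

ΔL = αL₀ΔT ⇒ ΔT = ΔL / (αL₀)
ΔT = 10.6×10⁻³ m / (17×10⁻⁶ × 9.16 m) = 68.071 K
T = 7.27 + 68.071 = 75.341 °C

T = 75.3 °C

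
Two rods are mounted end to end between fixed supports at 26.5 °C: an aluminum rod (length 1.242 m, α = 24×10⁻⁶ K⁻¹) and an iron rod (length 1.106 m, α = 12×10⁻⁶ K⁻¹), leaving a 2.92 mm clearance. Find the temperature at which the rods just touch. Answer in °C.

α₁L₁ = 2.9808×10⁻⁵ m/K, α₂L₂ = 1.3272×10⁻⁵ m/K → total 4.308×10⁻⁵ m/K
ΔT = g/(α₁L₁+α₂L₂) = 2.92×10⁻³ / 4.308×10⁻⁵ = 67.781 K
T = 26.5 + 67.781 = 94.281 °C

T = 94.3 °C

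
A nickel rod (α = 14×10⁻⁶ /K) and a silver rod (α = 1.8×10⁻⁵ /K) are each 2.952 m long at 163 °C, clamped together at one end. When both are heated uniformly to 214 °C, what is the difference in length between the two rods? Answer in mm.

ΔT = 51 K
nickel: ΔL = 14×10⁻⁶ × 2.952 m × 51 = 2.1077×10⁻³ m = 2.1077 mm
silver: ΔL = 1.8×10⁻⁵ × 2.952 m × 51 = 2.7099×10⁻³ m = 2.7099 mm
difference = 2.7099 − 2.1077 = 0.6022 mm

0.602 mm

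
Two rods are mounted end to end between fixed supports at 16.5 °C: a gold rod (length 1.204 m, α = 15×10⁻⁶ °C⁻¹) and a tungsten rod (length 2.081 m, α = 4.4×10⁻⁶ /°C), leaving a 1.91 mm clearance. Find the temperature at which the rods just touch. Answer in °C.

T = 86.7 °C

Gap closes when ΔL₁ + ΔL₂ = 1.91 mm = 1.91×10⁻³ m
(α₁L₁ + α₂L₂)ΔT = g
α₁L₁ + α₂L₂ = 15×10⁻⁶×1.204 + 4.4×10⁻⁶×2.081 = 2.72164×10⁻⁵ m/K
ΔT = 1.91×10⁻³ / 2.72164×10⁻⁵ = 70.178 K
T = 16.5 + 70.178 = 86.678 °C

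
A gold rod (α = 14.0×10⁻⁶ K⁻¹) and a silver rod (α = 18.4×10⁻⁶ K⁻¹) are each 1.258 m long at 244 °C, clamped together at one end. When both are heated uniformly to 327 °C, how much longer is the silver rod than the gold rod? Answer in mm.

ΔT = 83 K
gold: ΔL = 14.0×10⁻⁶ × 1.258 m × 83 = 1.4618×10⁻³ m = 1.4618 mm
silver: ΔL = 18.4×10⁻⁶ × 1.258 m × 83 = 1.9212×10⁻³ m = 1.9212 mm
difference = 1.9212 − 1.4618 = 0.4594 mm

0.459 mm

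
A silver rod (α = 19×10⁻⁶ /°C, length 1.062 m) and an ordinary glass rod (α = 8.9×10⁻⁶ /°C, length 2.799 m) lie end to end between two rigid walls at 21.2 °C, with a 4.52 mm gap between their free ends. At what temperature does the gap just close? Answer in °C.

T = 121 °C

α₁L₁ = 2.0178×10⁻⁵ m/K, α₂L₂ = 2.49111×10⁻⁵ m/K → total 4.50891×10⁻⁵ m/K
ΔT = g/(α₁L₁+α₂L₂) = 4.52×10⁻³ / 4.50891×10⁻⁵ = 100.25 K
T = 21.2 + 100.25 = 121.45 °C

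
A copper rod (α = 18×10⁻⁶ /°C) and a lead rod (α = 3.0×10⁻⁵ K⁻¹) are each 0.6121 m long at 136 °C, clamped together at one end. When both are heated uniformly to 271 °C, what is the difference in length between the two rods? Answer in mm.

ΔT = 135 K
copper: ΔL = 18×10⁻⁶ × 0.6121 m × 135 = 1.4874×10⁻³ m = 1.4874 mm
lead: ΔL = 3.0×10⁻⁵ × 0.6121 m × 135 = 2.4790×10⁻³ m = 2.4790 mm
difference = 2.4790 − 1.4874 = 0.9916 mm

0.992 mm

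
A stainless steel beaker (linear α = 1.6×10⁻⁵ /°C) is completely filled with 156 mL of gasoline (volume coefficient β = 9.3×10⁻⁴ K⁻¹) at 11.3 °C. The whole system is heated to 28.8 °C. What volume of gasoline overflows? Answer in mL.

2.41 mL

The beaker also expands: β_container ≈ 3α = 4.8×10⁻⁵ /K
Net overflow = V₀(β_liq − 3α_cont)ΔT
β − 3α = 9.30×10⁻⁴ − 4.8×10⁻⁵ = 8.82×10⁻⁴ /K; ΔT = 17.5 K
ΔV = 156 × 8.82×10⁻⁴ × 17.5 = 2.41 mL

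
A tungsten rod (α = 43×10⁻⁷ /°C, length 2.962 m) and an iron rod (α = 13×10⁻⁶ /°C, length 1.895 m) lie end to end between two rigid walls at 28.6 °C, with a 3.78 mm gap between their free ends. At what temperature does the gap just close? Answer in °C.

T = 130 °C

α₁L₁ = 1.27366×10⁻⁵ m/K, α₂L₂ = 2.4635×10⁻⁵ m/K → total 3.73716×10⁻⁵ m/K
ΔT = g/(α₁L₁+α₂L₂) = 3.78×10⁻³ / 3.73716×10⁻⁵ = 101.15 K
T = 28.6 + 101.15 = 129.75 °C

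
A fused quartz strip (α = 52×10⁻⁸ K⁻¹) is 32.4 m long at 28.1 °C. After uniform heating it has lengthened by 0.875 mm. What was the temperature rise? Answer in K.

ΔL = αL₀ΔT ⇒ ΔT = ΔL / (αL₀)
ΔT = 0.875×10⁻³ m / (52×10⁻⁸ × 32.4 m) = 51.935 K

ΔT = 51.9 K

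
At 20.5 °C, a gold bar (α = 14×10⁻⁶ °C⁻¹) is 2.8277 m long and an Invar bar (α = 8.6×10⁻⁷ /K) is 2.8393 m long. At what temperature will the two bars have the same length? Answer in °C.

T = 332.8 °C

L₁(1 + α₁ΔT) = L₂(1 + α₂ΔT) ⇒ ΔT = (L₂ − L₁)/(α₁L₁ − α₂L₂)
L₂ − L₁ = 2.8393 − 2.8277 = 1.16×10⁻² m
α₁L₁ − α₂L₂ = 14×10⁻⁶×2.8277 − 8.6×10⁻⁷×2.8393 = 3.7146002×10⁻⁵ m/K
ΔT = 1.16×10⁻² / 3.7146002×10⁻⁵ = 312.281 K
T = 20.5 + 312.281 = 332.781 °C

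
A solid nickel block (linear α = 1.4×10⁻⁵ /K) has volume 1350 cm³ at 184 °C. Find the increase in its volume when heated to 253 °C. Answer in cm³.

ΔV = 3.91 cm³

Isotropic solid: β ≈ 3α = 4.2×10⁻⁵ /K; ΔT = 69 K
ΔV = 3αV₀ΔT = 3(1.4×10⁻⁵)(1350)(69) = 3.91 cm³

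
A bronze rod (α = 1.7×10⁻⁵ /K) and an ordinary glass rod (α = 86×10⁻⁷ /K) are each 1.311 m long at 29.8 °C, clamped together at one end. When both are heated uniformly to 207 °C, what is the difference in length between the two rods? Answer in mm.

1.95 mm

ΔT = 177.2 K
bronze: ΔL = 1.7×10⁻⁵ × 1.311 m × 177.2 = 3.9493×10⁻³ m = 3.9493 mm
ordinary glass: ΔL = 86×10⁻⁷ × 1.311 m × 177.2 = 1.9979×10⁻³ m = 1.9979 mm
difference = 3.9493 − 1.9979 = 1.9514 mm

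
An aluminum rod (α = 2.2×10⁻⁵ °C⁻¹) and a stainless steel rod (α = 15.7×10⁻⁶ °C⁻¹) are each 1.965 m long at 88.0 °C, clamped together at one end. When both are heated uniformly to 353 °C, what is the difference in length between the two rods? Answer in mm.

ΔT = 265.0 K
aluminum: ΔL = 2.2×10⁻⁵ × 1.965 m × 265.0 = 1.1456×10⁻² m = 11.456 mm
stainless steel: ΔL = 15.7×10⁻⁶ × 1.965 m × 265.0 = 8.1754×10⁻³ m = 8.1754 mm
difference = 11.456 − 8.1754 = 3.2806 mm

3.28 mm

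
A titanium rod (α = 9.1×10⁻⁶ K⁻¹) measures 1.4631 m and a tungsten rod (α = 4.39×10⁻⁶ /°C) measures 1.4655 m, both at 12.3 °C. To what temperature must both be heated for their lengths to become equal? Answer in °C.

T = 361.1 °C

L₁(1 + α₁ΔT) = L₂(1 + α₂ΔT) ⇒ ΔT = (L₂ − L₁)/(α₁L₁ − α₂L₂)
L₂ − L₁ = 1.4655 − 1.4631 = 2.40×10⁻³ m
α₁L₁ − α₂L₂ = 9.1×10⁻⁶×1.4631 − 4.39×10⁻⁶×1.4655 = 6.880665×10⁻⁶ m/K
ΔT = 2.40×10⁻³ / 6.880665×10⁻⁶ = 348.803 K
T = 12.3 + 348.803 = 361.103 °C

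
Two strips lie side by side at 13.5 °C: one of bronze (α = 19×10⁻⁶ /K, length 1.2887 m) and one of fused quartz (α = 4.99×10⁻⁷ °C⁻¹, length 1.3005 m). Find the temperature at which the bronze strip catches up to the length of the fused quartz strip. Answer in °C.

T = 508.5 °C

L₁(1 + α₁ΔT) = L₂(1 + α₂ΔT) ⇒ ΔT = (L₂ − L₁)/(α₁L₁ − α₂L₂)
L₂ − L₁ = 1.3005 − 1.2887 = 1.18×10⁻² m
α₁L₁ − α₂L₂ = 19×10⁻⁶×1.2887 − 4.99×10⁻⁷×1.3005 = 2.38363505×10⁻⁵ m/K
ΔT = 1.18×10⁻² / 2.38363505×10⁻⁵ = 495.042 K
T = 13.5 + 495.042 = 508.542 °C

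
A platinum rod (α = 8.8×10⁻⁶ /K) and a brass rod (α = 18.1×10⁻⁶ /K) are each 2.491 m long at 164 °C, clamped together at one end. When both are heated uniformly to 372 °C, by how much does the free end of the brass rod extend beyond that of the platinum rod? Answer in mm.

ΔT = 208 K
platinum: ΔL = 8.8×10⁻⁶ × 2.491 m × 208 = 4.5595×10⁻³ m = 4.5595 mm
brass: ΔL = 18.1×10⁻⁶ × 2.491 m × 208 = 9.3781×10⁻³ m = 9.3781 mm
difference = 9.3781 − 4.5595 = 4.8186 mm

4.82 mm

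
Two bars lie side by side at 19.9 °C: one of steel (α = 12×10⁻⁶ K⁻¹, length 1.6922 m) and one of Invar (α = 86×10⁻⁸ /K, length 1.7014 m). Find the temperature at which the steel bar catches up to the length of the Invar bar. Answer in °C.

Equal length when α₁L₁ΔT − α₂L₂ΔT = L₂ − L₁ = 9.20×10⁻³ m
α₁L₁ = 2.03064×10⁻⁵, α₂L₂ = 1.463204×10⁻⁶ → Δ(αL) = 1.8843196×10⁻⁵ m/K
ΔT = 9.20×10⁻³ / 1.8843196×10⁻⁵ = 488.240 K, so T = 19.9 + 488.240 = 508.140 °C

T = 508.1 °C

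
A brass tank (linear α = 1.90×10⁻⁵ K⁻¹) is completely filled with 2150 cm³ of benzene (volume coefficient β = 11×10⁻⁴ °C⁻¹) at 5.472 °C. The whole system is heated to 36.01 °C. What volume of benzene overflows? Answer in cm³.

68.5 cm³

The tank also expands: β_container ≈ 3α = 5.7×10⁻⁵ /K
Net overflow = V₀(β_liq − 3α_cont)ΔT
β − 3α = 1.10×10⁻³ − 5.7×10⁻⁵ = 1.043×10⁻³ /K; ΔT = 30.538 K
ΔV = 2150 × 1.043×10⁻³ × 30.538 = 68.5 cm³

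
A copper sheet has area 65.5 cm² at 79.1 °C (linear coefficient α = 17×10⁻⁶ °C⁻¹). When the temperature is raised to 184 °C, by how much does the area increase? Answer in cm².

ΔA = 0.234 cm²

Area coefficient ≈ 2α; |ΔT| = 104.9 K
ΔA = 2αA₀ΔT = 2(17×10⁻⁶)(65.5)(104.9) = 0.234 cm²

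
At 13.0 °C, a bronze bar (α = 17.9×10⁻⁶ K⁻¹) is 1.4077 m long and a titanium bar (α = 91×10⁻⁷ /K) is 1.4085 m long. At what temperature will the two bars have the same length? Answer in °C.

L₁(1 + α₁ΔT) = L₂(1 + α₂ΔT) ⇒ ΔT = (L₂ − L₁)/(α₁L₁ − α₂L₂)
L₂ − L₁ = 1.4085 − 1.4077 = 8.00×10⁻⁴ m
α₁L₁ − α₂L₂ = 17.9×10⁻⁶×1.4077 − 91×10⁻⁷×1.4085 = 1.238048×10⁻⁵ m/K
ΔT = 8.00×10⁻⁴ / 1.238048×10⁻⁵ = 64.6179 K
T = 13.0 + 64.6179 = 77.6179 °C

T = 77.62 °C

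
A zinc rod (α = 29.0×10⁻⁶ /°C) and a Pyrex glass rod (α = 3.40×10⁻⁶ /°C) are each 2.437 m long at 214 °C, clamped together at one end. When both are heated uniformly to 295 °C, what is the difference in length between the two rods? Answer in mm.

ΔT = 81 K
zinc: ΔL = 29.0×10⁻⁶ × 2.437 m × 81 = 5.7245×10⁻³ m = 5.7245 mm
Pyrex glass: ΔL = 3.40×10⁻⁶ × 2.437 m × 81 = 6.7115×10⁻⁴ m = 0.67115 mm
difference = 5.7245 − 0.67115 = 5.05335 mm

5.05 mm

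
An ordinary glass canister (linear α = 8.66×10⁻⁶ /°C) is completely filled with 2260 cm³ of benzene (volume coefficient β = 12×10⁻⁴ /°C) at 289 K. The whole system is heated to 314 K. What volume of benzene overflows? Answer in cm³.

The canister also expands: β_container ≈ 3α = 2.598×10⁻⁵ /K
Net overflow = V₀(β_liq − 3α_cont)ΔT
β − 3α = 1.20×10⁻³ − 2.598×10⁻⁵ = 1.17402×10⁻³ /K; ΔT = 25 K
ΔV = 2260 × 1.17402×10⁻³ × 25 = 66.3 cm³

66.3 cm³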